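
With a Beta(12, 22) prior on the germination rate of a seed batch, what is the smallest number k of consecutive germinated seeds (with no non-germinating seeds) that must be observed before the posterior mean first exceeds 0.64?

After k germinated seeds and 0 non-germinating seeds the posterior is Beta(12+k, 22), with mean (12+k)/(12+22+k).
Set (12+k)/(34+k) > 0.64 and solve: k > (0.64·34 − 12)/(1 − 0.64) = 27.111.
The smallest integer exceeding 27.111 is 28.

k = 28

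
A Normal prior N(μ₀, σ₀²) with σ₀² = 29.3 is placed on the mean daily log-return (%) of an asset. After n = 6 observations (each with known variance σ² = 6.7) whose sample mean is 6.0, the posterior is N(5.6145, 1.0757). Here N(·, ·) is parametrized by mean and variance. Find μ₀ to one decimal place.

μ₀ = -4.5

The posterior mean is a precision-weighted average: μ_n = (τ₀μ₀ + τ_data·x̄)/(τ₀+τ_data), with τ₀=1/σ₀² and τ_data=n/σ².
Here τ₀ = 1/29.3 = 0.034130 and τ_data = 6/6.7 = 0.895522, so τ_n = 0.929652.
Rearranging for μ₀: μ₀ = (μ_n·τ_n − τ_data·x̄)/τ₀ = (5.6145·0.929652 − 0.895522·6.0) / 0.034130 = -0.153601/0.034130 ≈ -4.5.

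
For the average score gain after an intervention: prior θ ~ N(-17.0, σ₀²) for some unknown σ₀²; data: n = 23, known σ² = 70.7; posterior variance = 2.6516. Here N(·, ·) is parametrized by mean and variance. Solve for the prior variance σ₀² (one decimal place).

For the Normal–Normal model with known σ², precisions add: τ_n = τ₀ + n/σ².
So 1/σ₀² = 1/2.6516 − 23/70.7 = 0.377131 − 0.325318 = 0.051813.
Hence σ₀² = 1/0.051813 ≈ 19.3.

σ₀² = 19.3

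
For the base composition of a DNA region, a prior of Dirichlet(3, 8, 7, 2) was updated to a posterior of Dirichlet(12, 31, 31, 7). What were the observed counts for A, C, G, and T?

counts (9, 23, 24, 5)

For a Dirichlet(α) prior with multinomial counts c, the posterior is Dirichlet(α + c) componentwise.
Counts are posterior − prior componentwise: 12−3=9, 31−8=23, 31−7=24, 7−2=5.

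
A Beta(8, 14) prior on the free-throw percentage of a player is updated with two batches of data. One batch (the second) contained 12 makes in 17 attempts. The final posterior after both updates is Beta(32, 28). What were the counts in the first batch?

Sequential conjugate updates are equivalent to a single update on the pooled data, so total successes = posterior α − prior α and total failures = posterior β − prior β.
Total across both batches: 32−8=24 makes, 28−14=14 misses.
Subtract the second batch: 24−12=12 makes and 14−5=9 misses.

12 makes and 9 misses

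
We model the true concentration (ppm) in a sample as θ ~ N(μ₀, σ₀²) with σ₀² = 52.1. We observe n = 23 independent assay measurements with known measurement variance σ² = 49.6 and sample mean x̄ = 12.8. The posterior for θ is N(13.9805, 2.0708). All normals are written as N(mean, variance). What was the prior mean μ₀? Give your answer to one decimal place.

The posterior mean is a precision-weighted average: μ_n = (τ₀μ₀ + τ_data·x̄)/(τ₀+τ_data), with τ₀=1/σ₀² and τ_data=n/σ².
Here τ₀ = 1/52.1 = 0.019194 and τ_data = 23/49.6 = 0.463710, so τ_n = 0.482904.
Rearranging for μ₀: μ₀ = (μ_n·τ_n − τ_data·x̄)/τ₀ = (13.9805·0.482904 − 0.463710·12.8) / 0.019194 = 0.815751/0.019194 ≈ 42.5.

μ₀ = 42.5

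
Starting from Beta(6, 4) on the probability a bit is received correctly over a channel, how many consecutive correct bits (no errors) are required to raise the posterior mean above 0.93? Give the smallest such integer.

k = 48

After k correct bits and 0 errors the posterior is Beta(6+k, 4), with mean (6+k)/(6+4+k).
Set (6+k)/(10+k) > 0.93 and solve: k > (0.93·10 − 6)/(1 − 0.93) = 47.143.
The smallest integer exceeding 47.143 is 48, and checking k=48: (54)/(58) = 0.9310 > 0.93.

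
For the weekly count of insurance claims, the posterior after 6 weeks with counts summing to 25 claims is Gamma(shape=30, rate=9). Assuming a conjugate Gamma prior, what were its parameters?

A Gamma(α, β) prior (rate parametrization) on a Poisson rate with n observations summing to S gives posterior Gamma(α+S, β+n).
So α = 30 − 25 = 5 and β = 9 − 6 = 3.

Gamma(shape=5, rate=3)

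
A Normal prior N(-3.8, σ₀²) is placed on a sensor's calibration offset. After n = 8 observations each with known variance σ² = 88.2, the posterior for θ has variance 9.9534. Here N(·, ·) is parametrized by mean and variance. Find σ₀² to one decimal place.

σ₀² = 102.4

For the Normal–Normal model with known σ², precisions add: τ_n = τ₀ + n/σ².
So 1/σ₀² = 1/9.9534 − 8/88.2 = 0.100468 − 0.090703 = 0.009765.
Hence σ₀² = 1/0.009765 ≈ 102.4.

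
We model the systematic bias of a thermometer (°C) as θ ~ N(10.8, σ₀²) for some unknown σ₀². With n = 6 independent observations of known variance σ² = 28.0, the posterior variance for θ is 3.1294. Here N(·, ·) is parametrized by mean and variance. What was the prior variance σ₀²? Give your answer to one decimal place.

σ₀² = 9.5

Posterior precision equals prior precision plus data precision: 1/σ_n² = 1/σ₀² + n/σ².
So 1/σ₀² = 1/3.1294 − 6/28.0 = 0.319550 − 0.214286 = 0.105264.
Hence σ₀² = 1/0.105264 ≈ 9.5.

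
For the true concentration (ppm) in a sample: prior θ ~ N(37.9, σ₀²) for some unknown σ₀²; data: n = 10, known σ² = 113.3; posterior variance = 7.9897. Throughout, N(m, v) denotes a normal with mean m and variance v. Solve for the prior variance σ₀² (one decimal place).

Posterior precision equals prior precision plus data precision: 1/σ_n² = 1/σ₀² + n/σ².
So 1/σ₀² = 1/7.9897 − 10/113.3 = 0.125161 − 0.088261 = 0.036900.
Hence σ₀² = 1/0.036900 ≈ 27.1.

σ₀² = 27.1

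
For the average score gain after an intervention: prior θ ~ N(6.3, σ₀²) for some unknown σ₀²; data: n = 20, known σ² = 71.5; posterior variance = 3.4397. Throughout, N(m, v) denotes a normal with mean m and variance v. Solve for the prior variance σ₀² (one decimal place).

σ₀² = 90.9

For the Normal–Normal model with known σ², precisions add: τ_n = τ₀ + n/σ².
So 1/σ₀² = 1/3.4397 − 20/71.5 = 0.290723 − 0.279720 = 0.011003.
Hence σ₀² = 1/0.011003 ≈ 90.9.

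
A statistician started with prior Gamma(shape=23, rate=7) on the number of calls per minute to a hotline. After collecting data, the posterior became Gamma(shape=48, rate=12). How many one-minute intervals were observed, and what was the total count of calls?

n = 5 one-minute intervals with total 25 calls

Gamma–Poisson conjugacy: posterior shape = α + Σxᵢ, posterior rate = β + n.
Matching: Σxᵢ = 48 − 23 = 25 and n = 12 − 7 = 5.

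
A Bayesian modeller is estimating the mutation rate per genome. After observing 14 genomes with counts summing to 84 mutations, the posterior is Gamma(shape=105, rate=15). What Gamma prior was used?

Gamma–Poisson conjugacy: posterior shape = α + Σxᵢ, posterior rate = β + n.
So α = 105 − 84 = 21 and β = 15 − 14 = 1.

Gamma(shape=21, rate=1)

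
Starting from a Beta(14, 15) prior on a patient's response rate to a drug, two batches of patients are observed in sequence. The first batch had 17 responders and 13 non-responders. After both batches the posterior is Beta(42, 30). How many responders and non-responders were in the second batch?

11 responders and 2 non-responders

Because Beta–binomial updating is additive in the counts, the combined data contributed (α_post−α_prior, β_post−β_prior) successes and failures.
Total across both batches: 42−14=28 responders, 30−15=15 non-responders.
Subtract the first batch: 28−17=11 responders and 15−13=2 non-responders.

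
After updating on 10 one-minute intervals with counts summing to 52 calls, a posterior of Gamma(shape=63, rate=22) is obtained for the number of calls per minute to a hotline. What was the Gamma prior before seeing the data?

A Gamma(α, β) prior (rate parametrization) on a Poisson rate with n observations summing to S gives posterior Gamma(α+S, β+n).
So α = 63 − 52 = 11 and β = 22 − 10 = 12.

Gamma(shape=11, rate=12)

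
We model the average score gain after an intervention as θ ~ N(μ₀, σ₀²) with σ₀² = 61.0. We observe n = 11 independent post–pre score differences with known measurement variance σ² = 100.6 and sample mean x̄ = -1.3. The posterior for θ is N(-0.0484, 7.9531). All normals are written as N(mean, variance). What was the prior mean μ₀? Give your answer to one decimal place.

μ₀ = 8.3

With known observation variance, the Normal–Normal posterior has precision τ_n = τ₀ + n/σ² and mean μ_n = (τ₀μ₀ + (n/σ²)x̄)/τ_n.
Here τ₀ = 1/61.0 = 0.016393 and τ_data = 11/100.6 = 0.109344, so τ_n = 0.125737.
Rearranging for μ₀: μ₀ = (μ_n·τ_n − τ_data·x̄)/τ₀ = (-0.0484·0.125737 − 0.109344·-1.3) / 0.016393 = 0.136062/0.016393 ≈ 8.3.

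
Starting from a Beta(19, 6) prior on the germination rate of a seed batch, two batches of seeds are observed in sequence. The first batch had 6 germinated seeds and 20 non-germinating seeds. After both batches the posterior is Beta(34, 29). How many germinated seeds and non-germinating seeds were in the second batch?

9 germinated seeds and 3 non-germinating seeds

Because Beta–binomial updating is additive in the counts, the combined data contributed (α_post−α_prior, β_post−β_prior) successes and failures.
Total across both batches: 34−19=15 germinated seeds, 29−6=23 non-germinating seeds.
Subtract the first batch: 15−6=9 germinated seeds and 23−20=3 non-germinating seeds.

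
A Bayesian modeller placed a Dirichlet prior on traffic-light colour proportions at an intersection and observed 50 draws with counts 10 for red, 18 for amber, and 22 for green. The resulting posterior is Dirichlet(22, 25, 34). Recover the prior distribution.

Dirichlet(12, 7, 12)

For a Dirichlet(α) prior with multinomial counts c, the posterior is Dirichlet(α + c) componentwise.
Subtract each count from the matching posterior parameter: 22−10=12, 25−18=7, 34−22=12.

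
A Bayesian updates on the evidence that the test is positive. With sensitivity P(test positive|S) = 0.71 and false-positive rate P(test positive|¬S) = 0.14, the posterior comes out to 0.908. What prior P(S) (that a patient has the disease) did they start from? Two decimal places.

Bayes' rule in odds form gives O(S|E) = O(S)·[P(E|S)/P(E|¬S)], hence O(S) = O(S|E)/LR.
Posterior odds = 0.908/(1−0.908) = 9.8696. LR = 0.71/0.14 = 5.0714.
Prior odds = 9.8696/5.0714 = 1.9461, so P(S) = 1.9461/(1+1.9461) ≈ 0.66.

P(S) = 0.66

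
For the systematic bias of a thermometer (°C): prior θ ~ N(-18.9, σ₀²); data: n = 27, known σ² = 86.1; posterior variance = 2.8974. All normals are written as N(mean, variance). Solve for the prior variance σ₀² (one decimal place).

σ₀² = 31.7

For the Normal–Normal model with known σ², precisions add: τ_n = τ₀ + n/σ².
So 1/σ₀² = 1/2.8974 − 27/86.1 = 0.345137 − 0.313589 = 0.031548.
Hence σ₀² = 1/0.031548 ≈ 31.7.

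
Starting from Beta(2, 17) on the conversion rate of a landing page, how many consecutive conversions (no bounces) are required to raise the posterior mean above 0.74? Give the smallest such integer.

After k conversions and 0 bounces the posterior is Beta(2+k, 17), with mean (2+k)/(2+17+k).
Set (2+k)/(19+k) > 0.74 and solve: k > (0.74·19 − 2)/(1 − 0.74) = 46.385.
The smallest integer exceeding 46.385 is 47.

k = 47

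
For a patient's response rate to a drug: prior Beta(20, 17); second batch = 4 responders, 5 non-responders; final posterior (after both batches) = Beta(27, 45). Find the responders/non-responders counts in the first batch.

3 responders and 23 non-responders

Because Beta–binomial updating is additive in the counts, the combined data contributed (α_post−α_prior, β_post−β_prior) successes and failures.
Total across both batches: 27−20=7 responders, 45−17=28 non-responders.
Subtract the second batch: 7−4=3 responders and 28−5=23 non-responders.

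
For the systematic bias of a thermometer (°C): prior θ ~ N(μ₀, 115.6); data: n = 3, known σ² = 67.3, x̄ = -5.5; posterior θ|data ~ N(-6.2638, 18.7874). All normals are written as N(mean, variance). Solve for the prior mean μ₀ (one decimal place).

With known observation variance, the Normal–Normal posterior has precision τ_n = τ₀ + n/σ² and mean μ_n = (τ₀μ₀ + (n/σ²)x̄)/τ_n.
Here τ₀ = 1/115.6 = 0.008651 and τ_data = 3/67.3 = 0.044577, so τ_n = 0.053228.
Rearranging for μ₀: μ₀ = (μ_n·τ_n − τ_data·x̄)/τ₀ = (-6.2638·0.053228 − 0.044577·-5.5) / 0.008651 = -0.088236/0.008651 ≈ -10.2.

μ₀ = -10.2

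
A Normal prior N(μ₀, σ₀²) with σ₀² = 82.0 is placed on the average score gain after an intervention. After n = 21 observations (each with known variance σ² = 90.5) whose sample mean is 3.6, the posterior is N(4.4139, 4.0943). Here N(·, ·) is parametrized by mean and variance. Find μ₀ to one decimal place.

μ₀ = 19.9

The posterior mean is a precision-weighted average: μ_n = (τ₀μ₀ + τ_data·x̄)/(τ₀+τ_data), with τ₀=1/σ₀² and τ_data=n/σ².
Here τ₀ = 1/82.0 = 0.012195 and τ_data = 21/90.5 = 0.232044, so τ_n = 0.244239.
Rearranging for μ₀: μ₀ = (μ_n·τ_n − τ_data·x̄)/τ₀ = (4.4139·0.244239 − 0.232044·3.6) / 0.012195 = 0.242688/0.012195 ≈ 19.9.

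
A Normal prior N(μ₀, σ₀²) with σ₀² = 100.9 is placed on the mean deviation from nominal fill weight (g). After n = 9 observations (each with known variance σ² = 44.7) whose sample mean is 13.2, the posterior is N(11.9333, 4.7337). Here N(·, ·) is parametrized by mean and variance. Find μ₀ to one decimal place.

μ₀ = -13.8

With known observation variance, the Normal–Normal posterior has precision τ_n = τ₀ + n/σ² and mean μ_n = (τ₀μ₀ + (n/σ²)x̄)/τ_n.
Here τ₀ = 1/100.9 = 0.009911 and τ_data = 9/44.7 = 0.201342, so τ_n = 0.211253.
Rearranging for μ₀: μ₀ = (μ_n·τ_n − τ_data·x̄)/τ₀ = (11.9333·0.211253 − 0.201342·13.2) / 0.009911 = -0.136769/0.009911 ≈ -13.8.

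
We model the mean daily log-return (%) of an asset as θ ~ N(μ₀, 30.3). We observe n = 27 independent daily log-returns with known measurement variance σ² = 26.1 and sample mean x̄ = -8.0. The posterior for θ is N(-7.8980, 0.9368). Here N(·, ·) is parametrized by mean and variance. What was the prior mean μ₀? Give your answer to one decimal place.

μ₀ = -4.7

With known observation variance, the Normal–Normal posterior has precision τ_n = τ₀ + n/σ² and mean μ_n = (τ₀μ₀ + (n/σ²)x̄)/τ_n.
Here τ₀ = 1/30.3 = 0.033003 and τ_data = 27/26.1 = 1.034483, so τ_n = 1.067486.
Rearranging for μ₀: μ₀ = (μ_n·τ_n − τ_data·x̄)/τ₀ = (-7.8980·1.067486 − 1.034483·-8.0) / 0.033003 = -0.155140/0.033003 ≈ -4.7.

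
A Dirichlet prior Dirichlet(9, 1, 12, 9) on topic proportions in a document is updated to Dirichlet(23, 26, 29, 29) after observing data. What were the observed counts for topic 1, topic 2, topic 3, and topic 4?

For a Dirichlet(α) prior with multinomial counts c, the posterior is Dirichlet(α + c) componentwise.
Counts are posterior − prior componentwise: 23−9=14, 26−1=25, 29−12=17, 29−9=20.

counts (14, 25, 17, 20)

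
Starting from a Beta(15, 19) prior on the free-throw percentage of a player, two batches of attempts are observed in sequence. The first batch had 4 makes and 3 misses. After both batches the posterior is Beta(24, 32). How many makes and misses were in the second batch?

Sequential conjugate updates are equivalent to a single update on the pooled data, so total successes = posterior α − prior α and total failures = posterior β − prior β.
Total across both batches: 24−15=9 makes, 32−19=13 misses.
Subtract the first batch: 9−4=5 makes and 13−3=10 misses.

5 makes and 10 misses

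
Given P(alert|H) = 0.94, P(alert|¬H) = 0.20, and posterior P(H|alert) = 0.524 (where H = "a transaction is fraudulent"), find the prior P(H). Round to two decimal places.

P(H) = 0.19

In odds form, posterior odds = prior odds × likelihood ratio, so prior odds = posterior odds ÷ LR.
Posterior odds = 0.524/(1−0.524) = 1.1008. LR = 0.94/0.20 = 4.7000.
Prior odds = 1.1008/4.7000 = 0.2342, so P(H) = 0.2342/(1+0.2342) ≈ 0.19.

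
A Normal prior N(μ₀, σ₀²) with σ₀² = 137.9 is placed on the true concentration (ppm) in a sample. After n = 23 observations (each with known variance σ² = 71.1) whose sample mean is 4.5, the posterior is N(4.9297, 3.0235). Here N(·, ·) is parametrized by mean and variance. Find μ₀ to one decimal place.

The posterior mean is a precision-weighted average: μ_n = (τ₀μ₀ + τ_data·x̄)/(τ₀+τ_data), with τ₀=1/σ₀² and τ_data=n/σ².
Here τ₀ = 1/137.9 = 0.007252 and τ_data = 23/71.1 = 0.323488, so τ_n = 0.330740.
Rearranging for μ₀: μ₀ = (μ_n·τ_n − τ_data·x̄)/τ₀ = (4.9297·0.330740 − 0.323488·4.5) / 0.007252 = 0.174753/0.007252 ≈ 24.1.

μ₀ = 24.1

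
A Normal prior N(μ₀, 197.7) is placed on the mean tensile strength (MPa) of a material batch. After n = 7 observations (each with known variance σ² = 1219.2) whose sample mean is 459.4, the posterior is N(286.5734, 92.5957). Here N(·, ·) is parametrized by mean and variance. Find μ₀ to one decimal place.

μ₀ = 90.4

The posterior mean is a precision-weighted average: μ_n = (τ₀μ₀ + τ_data·x̄)/(τ₀+τ_data), with τ₀=1/σ₀² and τ_data=n/σ².
Here τ₀ = 1/197.7 = 0.005058 and τ_data = 7/1219.2 = 0.005741, so τ_n = 0.010799.
Rearranging for μ₀: μ₀ = (μ_n·τ_n − τ_data·x̄)/τ₀ = (286.5734·0.010799 − 0.005741·459.4) / 0.005058 = 0.457291/0.005058 ≈ 90.4.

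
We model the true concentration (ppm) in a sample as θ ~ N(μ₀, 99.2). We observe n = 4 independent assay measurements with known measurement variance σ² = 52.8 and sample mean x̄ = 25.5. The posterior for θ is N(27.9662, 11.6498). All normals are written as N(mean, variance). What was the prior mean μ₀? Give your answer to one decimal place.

μ₀ = 46.5

The posterior mean is a precision-weighted average: μ_n = (τ₀μ₀ + τ_data·x̄)/(τ₀+τ_data), with τ₀=1/σ₀² and τ_data=n/σ².
Here τ₀ = 1/99.2 = 0.010081 and τ_data = 4/52.8 = 0.075758, so τ_n = 0.085839.
Rearranging for μ₀: μ₀ = (μ_n·τ_n − τ_data·x̄)/τ₀ = (27.9662·0.085839 − 0.075758·25.5) / 0.010081 = 0.468762/0.010081 ≈ 46.5.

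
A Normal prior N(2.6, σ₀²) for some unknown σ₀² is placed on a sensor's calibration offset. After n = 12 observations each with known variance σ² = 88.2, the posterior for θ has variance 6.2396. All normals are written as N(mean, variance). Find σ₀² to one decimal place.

σ₀² = 41.3

For the Normal–Normal model with known σ², precisions add: τ_n = τ₀ + n/σ².
So 1/σ₀² = 1/6.2396 − 12/88.2 = 0.160267 − 0.136054 = 0.024213.
Hence σ₀² = 1/0.024213 ≈ 41.3.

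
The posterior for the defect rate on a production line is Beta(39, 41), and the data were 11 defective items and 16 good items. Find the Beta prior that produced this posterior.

A Beta(a, b) prior with s successes and f failures in binomial data gives a Beta(a+s, b+f) posterior.
So a = 39 − 11 = 28 and b = 41 − 16 = 25.

Beta(28, 25)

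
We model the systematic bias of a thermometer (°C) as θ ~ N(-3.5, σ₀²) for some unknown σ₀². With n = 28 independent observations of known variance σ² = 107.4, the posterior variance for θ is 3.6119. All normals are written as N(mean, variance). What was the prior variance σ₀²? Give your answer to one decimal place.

For the Normal–Normal model with known σ², precisions add: τ_n = τ₀ + n/σ².
So 1/σ₀² = 1/3.6119 − 28/107.4 = 0.276863 − 0.260708 = 0.016155.
Hence σ₀² = 1/0.016155 ≈ 61.9.

σ₀² = 61.9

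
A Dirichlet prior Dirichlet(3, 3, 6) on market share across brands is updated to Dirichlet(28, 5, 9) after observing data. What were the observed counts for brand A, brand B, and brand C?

For a Dirichlet(α) prior with multinomial counts c, the posterior is Dirichlet(α + c) componentwise.
Counts are posterior − prior componentwise: 28−3=25, 5−3=2, 9−6=3.

counts (25, 2, 3)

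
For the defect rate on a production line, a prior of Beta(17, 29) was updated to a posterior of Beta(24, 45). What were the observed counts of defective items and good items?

7 defective items and 16 good items

A Beta(α, β) prior with s successes and f failures in binomial data gives a Beta(α+s, β+f) posterior.
So s = 24 − 17 = 7 and f = 45 − 29 = 16.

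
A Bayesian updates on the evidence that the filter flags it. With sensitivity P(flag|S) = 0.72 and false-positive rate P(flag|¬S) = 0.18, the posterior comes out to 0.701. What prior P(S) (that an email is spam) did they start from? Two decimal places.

P(S) = 0.37

In odds form, posterior odds = prior odds × likelihood ratio, so prior odds = posterior odds ÷ LR.
Posterior odds = 0.701/(1−0.701) = 2.3445. LR = 0.72/0.18 = 4.0000.
Prior odds = 2.3445/4.0000 = 0.5861, so P(S) = 0.5861/(1+0.5861) ≈ 0.37.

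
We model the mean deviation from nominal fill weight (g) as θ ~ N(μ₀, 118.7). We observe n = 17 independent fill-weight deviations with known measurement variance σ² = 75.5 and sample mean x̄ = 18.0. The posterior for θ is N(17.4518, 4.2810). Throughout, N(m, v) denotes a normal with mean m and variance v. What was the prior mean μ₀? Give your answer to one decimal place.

μ₀ = 2.8

The posterior mean is a precision-weighted average: μ_n = (τ₀μ₀ + τ_data·x̄)/(τ₀+τ_data), with τ₀=1/σ₀² and τ_data=n/σ².
Here τ₀ = 1/118.7 = 0.008425 and τ_data = 17/75.5 = 0.225166, so τ_n = 0.233591.
Rearranging for μ₀: μ₀ = (μ_n·τ_n − τ_data·x̄)/τ₀ = (17.4518·0.233591 − 0.225166·18.0) / 0.008425 = 0.023595/0.008425 ≈ 2.8.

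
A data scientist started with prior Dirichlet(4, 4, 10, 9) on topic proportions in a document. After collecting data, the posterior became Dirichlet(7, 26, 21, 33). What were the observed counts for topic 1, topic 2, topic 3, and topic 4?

counts (3, 22, 11, 24)

For a Dirichlet(α) prior with multinomial counts c, the posterior is Dirichlet(α + c) componentwise.
Counts are posterior − prior componentwise: 7−4=3, 26−4=22, 21−10=11, 33−9=24.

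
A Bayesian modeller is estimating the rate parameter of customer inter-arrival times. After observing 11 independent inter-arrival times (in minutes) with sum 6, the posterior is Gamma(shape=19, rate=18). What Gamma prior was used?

For an exponential likelihood with a Gamma(α, β) prior on the rate, n observations with total T give posterior Gamma(α+n, β+T).
So α = 19 − 11 = 8 and β = 18 − 6 = 12.

Gamma(shape=8, rate=12)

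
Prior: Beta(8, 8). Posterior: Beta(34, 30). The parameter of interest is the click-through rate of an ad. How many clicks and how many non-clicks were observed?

26 clicks and 22 non-clicks

A Beta(a, b) prior with s successes and f failures in binomial data gives a Beta(a+s, b+f) posterior.
Match parameters: s=34−8=26, f=30−8=22.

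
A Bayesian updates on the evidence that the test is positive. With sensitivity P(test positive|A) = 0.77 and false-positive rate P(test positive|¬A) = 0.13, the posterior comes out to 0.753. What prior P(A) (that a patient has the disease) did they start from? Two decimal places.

P(A) = 0.34

Bayes' rule in odds form gives O(A|E) = O(A)·[P(E|A)/P(E|¬A)], hence O(A) = O(A|E)/LR.
Posterior odds = 0.753/(1−0.753) = 3.0486. LR = 0.77/0.13 = 5.9231.
Prior odds = 3.0486/5.9231 = 0.5147, so P(A) = 0.5147/(1+0.5147) ≈ 0.34.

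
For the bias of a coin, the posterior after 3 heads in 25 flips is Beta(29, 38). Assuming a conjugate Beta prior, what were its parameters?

A Beta(a, b) prior with s successes and f failures in binomial data gives a Beta(a+s, b+f) posterior.
Subtract the data counts: 29−3=26, 38−22=16.

Beta(26, 16)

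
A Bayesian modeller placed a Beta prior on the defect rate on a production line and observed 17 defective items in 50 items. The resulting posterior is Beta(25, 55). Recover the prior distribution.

Beta(8, 22)

A Beta(α, β) prior with s successes and f failures in binomial data gives a Beta(α+s, β+f) posterior.
So α = 25 − 17 = 8 and β = 55 − 33 = 22.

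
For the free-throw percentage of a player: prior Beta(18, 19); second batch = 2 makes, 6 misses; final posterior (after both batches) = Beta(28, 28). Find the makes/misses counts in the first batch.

8 makes and 3 misses

Because Beta–binomial updating is additive in the counts, the combined data contributed (α_post−α_prior, β_post−β_prior) successes and failures.
Total across both batches: 28−18=10 makes, 28−19=9 misses.
Subtract the second batch: 10−2=8 makes and 9−6=3 misses.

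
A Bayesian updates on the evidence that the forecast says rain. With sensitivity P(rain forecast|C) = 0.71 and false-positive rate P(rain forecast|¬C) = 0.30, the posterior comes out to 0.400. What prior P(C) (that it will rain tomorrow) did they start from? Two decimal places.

P(C) = 0.22

Bayes' rule in odds form gives O(C|E) = O(C)·[P(E|C)/P(E|¬C)], hence O(C) = O(C|E)/LR.
Posterior odds = 0.400/(1−0.400) = 0.6667. LR = 0.71/0.30 = 2.3667.
Prior odds = 0.6667/2.3667 = 0.2817, so P(C) = 0.2817/(1+0.2817) ≈ 0.22.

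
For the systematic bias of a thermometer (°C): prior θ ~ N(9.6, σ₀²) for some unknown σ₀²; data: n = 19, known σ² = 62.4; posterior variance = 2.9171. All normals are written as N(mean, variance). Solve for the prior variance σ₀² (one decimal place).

σ₀² = 26.1

For the Normal–Normal model with known σ², precisions add: τ_n = τ₀ + n/σ².
So 1/σ₀² = 1/2.9171 − 19/62.4 = 0.342806 − 0.304487 = 0.038319.
Hence σ₀² = 1/0.038319 ≈ 26.1.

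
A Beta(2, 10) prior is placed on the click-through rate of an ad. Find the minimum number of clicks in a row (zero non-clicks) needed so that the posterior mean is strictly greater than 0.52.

After k clicks and 0 non-clicks the posterior is Beta(2+k, 10), with mean (2+k)/(2+10+k).
Set (2+k)/(12+k) > 0.52 and solve: k > (0.52·12 − 2)/(1 − 0.52) = 8.833.
The smallest integer exceeding 8.833 is 9, and checking k=9: (11)/(21) = 0.5238 > 0.52.

k = 9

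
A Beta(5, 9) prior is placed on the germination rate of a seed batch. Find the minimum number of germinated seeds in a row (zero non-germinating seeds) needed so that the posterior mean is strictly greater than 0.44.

k = 3

After k germinated seeds and 0 non-germinating seeds the posterior is Beta(5+k, 9), with mean (5+k)/(5+9+k).
Set (5+k)/(14+k) > 0.44 and solve: k > (0.44·14 − 5)/(1 − 0.44) = 2.071.
The smallest integer exceeding 2.071 is 3, and checking k=3: (8)/(17) = 0.4706 > 0.44.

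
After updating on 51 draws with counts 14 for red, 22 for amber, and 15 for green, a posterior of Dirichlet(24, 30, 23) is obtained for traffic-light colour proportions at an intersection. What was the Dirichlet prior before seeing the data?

Dirichlet(10, 8, 8)

For a Dirichlet(α) prior with multinomial counts c, the posterior is Dirichlet(α + c) componentwise.
Subtract each count from the matching posterior parameter: 24−14=10, 30−22=8, 23−15=8.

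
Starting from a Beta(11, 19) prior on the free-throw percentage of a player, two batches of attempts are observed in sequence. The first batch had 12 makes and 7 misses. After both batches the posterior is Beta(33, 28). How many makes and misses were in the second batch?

Because Beta–binomial updating is additive in the counts, the combined data contributed (α_post−α_prior, β_post−β_prior) successes and failures.
Total across both batches: 33−11=22 makes, 28−19=9 misses.
Subtract the first batch: 22−12=10 makes and 9−7=2 misses.

10 makes and 2 misses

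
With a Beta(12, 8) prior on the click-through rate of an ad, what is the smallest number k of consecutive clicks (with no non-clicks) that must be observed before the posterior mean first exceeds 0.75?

After k clicks and 0 non-clicks the posterior is Beta(12+k, 8), with mean (12+k)/(12+8+k).
Set (12+k)/(20+k) > 0.75 and solve: k > (0.75·20 − 12)/(1 − 0.75) = 12.000.
The smallest integer exceeding 12.000 is 13, and checking k=13: (25)/(33) = 0.7576 > 0.75.

k = 13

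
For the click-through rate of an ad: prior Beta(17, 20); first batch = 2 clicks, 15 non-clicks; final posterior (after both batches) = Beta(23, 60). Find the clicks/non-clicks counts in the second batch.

4 clicks and 25 non-clicks

Because Beta–binomial updating is additive in the counts, the combined data contributed (α_post−α_prior, β_post−β_prior) successes and failures.
Total across both batches: 23−17=6 clicks, 60−20=40 non-clicks.
Subtract the first batch: 6−2=4 clicks and 40−15=25 non-clicks.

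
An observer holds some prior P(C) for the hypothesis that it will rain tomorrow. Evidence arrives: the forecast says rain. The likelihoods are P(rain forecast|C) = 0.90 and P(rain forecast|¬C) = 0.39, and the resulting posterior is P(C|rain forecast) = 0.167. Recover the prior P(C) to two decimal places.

Bayes' rule in odds form gives O(C|E) = O(C)·[P(E|C)/P(E|¬C)], hence O(C) = O(C|E)/LR.
Posterior odds = 0.167/(1−0.167) = 0.2005. LR = 0.90/0.39 = 2.3077.
Prior odds = 0.2005/2.3077 = 0.0869, so P(C) = 0.0869/(1+0.0869) ≈ 0.08.

P(C) = 0.08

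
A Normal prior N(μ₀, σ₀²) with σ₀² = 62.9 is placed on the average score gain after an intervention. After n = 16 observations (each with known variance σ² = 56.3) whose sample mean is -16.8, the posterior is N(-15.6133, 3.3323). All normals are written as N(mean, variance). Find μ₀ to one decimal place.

The posterior mean is a precision-weighted average: μ_n = (τ₀μ₀ + τ_data·x̄)/(τ₀+τ_data), with τ₀=1/σ₀² and τ_data=n/σ².
Here τ₀ = 1/62.9 = 0.015898 and τ_data = 16/56.3 = 0.284192, so τ_n = 0.300090.
Rearranging for μ₀: μ₀ = (μ_n·τ_n − τ_data·x̄)/τ₀ = (-15.6133·0.300090 − 0.284192·-16.8) / 0.015898 = 0.089030/0.015898 ≈ 5.6.

μ₀ = 5.6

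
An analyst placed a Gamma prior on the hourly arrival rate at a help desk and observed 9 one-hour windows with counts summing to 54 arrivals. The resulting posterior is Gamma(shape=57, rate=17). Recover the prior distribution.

Gamma–Poisson conjugacy: posterior shape = α + Σxᵢ, posterior rate = β + n.
So α = 57 − 54 = 3 and β = 17 − 9 = 8.

Gamma(shape=3, rate=8)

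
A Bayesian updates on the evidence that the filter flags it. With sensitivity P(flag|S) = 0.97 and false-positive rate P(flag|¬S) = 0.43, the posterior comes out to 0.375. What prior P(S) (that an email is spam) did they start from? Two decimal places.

In odds form, posterior odds = prior odds × likelihood ratio, so prior odds = posterior odds ÷ LR.
Posterior odds = 0.375/(1−0.375) = 0.6000. LR = 0.97/0.43 = 2.2558.
Prior odds = 0.6000/2.2558 = 0.2660, so P(S) = 0.2660/(1+0.2660) ≈ 0.21.

P(S) = 0.21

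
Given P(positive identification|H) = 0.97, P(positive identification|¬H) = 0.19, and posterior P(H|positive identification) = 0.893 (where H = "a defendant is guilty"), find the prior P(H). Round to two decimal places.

P(H) = 0.62

Bayes' rule in odds form gives O(H|E) = O(H)·[P(E|H)/P(E|¬H)], hence O(H) = O(H|E)/LR.
Posterior odds = 0.893/(1−0.893) = 8.3458. LR = 0.97/0.19 = 5.1053.
Prior odds = 8.3458/5.1053 = 1.6347, so P(H) = 1.6347/(1+1.6347) ≈ 0.62.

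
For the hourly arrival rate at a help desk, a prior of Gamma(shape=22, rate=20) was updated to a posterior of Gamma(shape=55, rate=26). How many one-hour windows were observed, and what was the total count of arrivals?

A Gamma(α, β) prior (rate parametrization) on a Poisson rate with n observations summing to S gives posterior Gamma(α+S, β+n).
Matching: Σxᵢ = 55 − 22 = 33 and n = 26 − 20 = 6.

n = 6 one-hour windows with total 33 arrivals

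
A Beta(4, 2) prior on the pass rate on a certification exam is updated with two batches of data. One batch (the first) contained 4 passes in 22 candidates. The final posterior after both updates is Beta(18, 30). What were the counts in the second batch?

10 passes and 10 failures

Because Beta–binomial updating is additive in the counts, the combined data contributed (α_post−α_prior, β_post−β_prior) successes and failures.
Total across both batches: 18−4=14 passes, 30−2=28 failures.
Subtract the first batch: 14−4=10 passes and 28−18=10 failures.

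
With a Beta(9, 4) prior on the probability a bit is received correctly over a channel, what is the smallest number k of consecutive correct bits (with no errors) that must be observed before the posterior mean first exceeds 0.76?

k = 4

After k correct bits and 0 errors the posterior is Beta(9+k, 4), with mean (9+k)/(9+4+k).
Set (9+k)/(13+k) > 0.76 and solve: k > (0.76·13 − 9)/(1 − 0.76) = 3.667.
The smallest integer exceeding 3.667 is 4.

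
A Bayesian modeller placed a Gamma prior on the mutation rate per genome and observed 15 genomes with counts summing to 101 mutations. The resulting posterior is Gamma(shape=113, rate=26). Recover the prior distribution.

Gamma–Poisson conjugacy: posterior shape = α + Σxᵢ, posterior rate = β + n.
So α = 113 − 101 = 12 and β = 26 − 15 = 11.

Gamma(shape=12, rate=11)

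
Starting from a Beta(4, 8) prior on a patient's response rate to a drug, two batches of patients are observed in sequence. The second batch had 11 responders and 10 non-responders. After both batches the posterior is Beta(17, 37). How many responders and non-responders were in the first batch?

2 responders and 19 non-responders

Because Beta–binomial updating is additive in the counts, the combined data contributed (α_post−α_prior, β_post−β_prior) successes and failures.
Total across both batches: 17−4=13 responders, 37−8=29 non-responders.
Subtract the second batch: 13−11=2 responders and 29−10=19 non-responders.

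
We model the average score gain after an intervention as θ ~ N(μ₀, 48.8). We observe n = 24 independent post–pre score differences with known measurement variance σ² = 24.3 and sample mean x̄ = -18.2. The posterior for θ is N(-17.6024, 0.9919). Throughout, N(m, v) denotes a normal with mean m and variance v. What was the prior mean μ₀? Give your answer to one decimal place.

μ₀ = 11.2

The posterior mean is a precision-weighted average: μ_n = (τ₀μ₀ + τ_data·x̄)/(τ₀+τ_data), with τ₀=1/σ₀² and τ_data=n/σ².
Here τ₀ = 1/48.8 = 0.020492 and τ_data = 24/24.3 = 0.987654, so τ_n = 1.008146.
Rearranging for μ₀: μ₀ = (μ_n·τ_n − τ_data·x̄)/τ₀ = (-17.6024·1.008146 − 0.987654·-18.2) / 0.020492 = 0.229514/0.020492 ≈ 11.2.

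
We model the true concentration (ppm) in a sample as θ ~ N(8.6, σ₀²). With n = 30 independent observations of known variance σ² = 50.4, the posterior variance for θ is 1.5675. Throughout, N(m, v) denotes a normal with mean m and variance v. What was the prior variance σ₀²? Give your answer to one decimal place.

σ₀² = 23.4

For the Normal–Normal model with known σ², precisions add: τ_n = τ₀ + n/σ².
So 1/σ₀² = 1/1.5675 − 30/50.4 = 0.637959 − 0.595238 = 0.042721.
Hence σ₀² = 1/0.042721 ≈ 23.4.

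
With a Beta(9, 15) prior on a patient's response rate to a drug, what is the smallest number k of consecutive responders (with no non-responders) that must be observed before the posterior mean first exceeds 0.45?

After k responders and 0 non-responders the posterior is Beta(9+k, 15), with mean (9+k)/(9+15+k).
Set (9+k)/(24+k) > 0.45 and solve: k > (0.45·24 − 9)/(1 − 0.45) = 3.273.
The smallest integer exceeding 3.273 is 4.

k = 4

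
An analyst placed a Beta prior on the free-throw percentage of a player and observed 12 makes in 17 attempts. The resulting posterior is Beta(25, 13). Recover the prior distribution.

Under Beta–binomial conjugacy the posterior parameters are (a+s, b+f).
Subtract the data counts: 25−12=13, 13−5=8.

Beta(13, 8)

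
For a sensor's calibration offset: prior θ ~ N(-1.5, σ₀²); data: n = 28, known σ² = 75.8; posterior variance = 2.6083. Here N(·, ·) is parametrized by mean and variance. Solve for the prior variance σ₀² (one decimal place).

Posterior precision equals prior precision plus data precision: 1/σ_n² = 1/σ₀² + n/σ².
So 1/σ₀² = 1/2.6083 − 28/75.8 = 0.383391 − 0.369393 = 0.013998.
Hence σ₀² = 1/0.013998 ≈ 71.4.

σ₀² = 71.4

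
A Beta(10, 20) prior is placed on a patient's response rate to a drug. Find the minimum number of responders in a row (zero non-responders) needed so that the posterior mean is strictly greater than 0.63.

After k responders and 0 non-responders the posterior is Beta(10+k, 20), with mean (10+k)/(10+20+k).
Set (10+k)/(30+k) > 0.63 and solve: k > (0.63·30 − 10)/(1 − 0.63) = 24.054.
The smallest integer exceeding 24.054 is 25.

k = 25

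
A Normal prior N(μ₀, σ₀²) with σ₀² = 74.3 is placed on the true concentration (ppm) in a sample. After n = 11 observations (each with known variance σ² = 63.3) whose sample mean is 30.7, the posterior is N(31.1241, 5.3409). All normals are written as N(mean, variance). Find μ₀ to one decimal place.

μ₀ = 36.6

With known observation variance, the Normal–Normal posterior has precision τ_n = τ₀ + n/σ² and mean μ_n = (τ₀μ₀ + (n/σ²)x̄)/τ_n.
Here τ₀ = 1/74.3 = 0.013459 and τ_data = 11/63.3 = 0.173776, so τ_n = 0.187235.
Rearranging for μ₀: μ₀ = (μ_n·τ_n − τ_data·x̄)/τ₀ = (31.1241·0.187235 − 0.173776·30.7) / 0.013459 = 0.492598/0.013459 ≈ 36.6.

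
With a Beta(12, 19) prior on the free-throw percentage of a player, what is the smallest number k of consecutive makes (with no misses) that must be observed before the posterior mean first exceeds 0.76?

After k makes and 0 misses the posterior is Beta(12+k, 19), with mean (12+k)/(12+19+k).
Set (12+k)/(31+k) > 0.76 and solve: k > (0.76·31 − 12)/(1 − 0.76) = 48.167.
The smallest integer exceeding 48.167 is 49, and checking k=49: (61)/(80) = 0.7625 > 0.76.

k = 49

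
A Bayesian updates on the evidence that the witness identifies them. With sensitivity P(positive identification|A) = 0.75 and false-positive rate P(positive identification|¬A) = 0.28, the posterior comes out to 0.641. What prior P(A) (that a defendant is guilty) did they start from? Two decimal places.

In odds form, posterior odds = prior odds × likelihood ratio, so prior odds = posterior odds ÷ LR.
Posterior odds = 0.641/(1−0.641) = 1.7855. LR = 0.75/0.28 = 2.6786.
Prior odds = 1.7855/2.6786 = 0.6666, so P(A) = 0.6666/(1+0.6666) ≈ 0.40.

P(A) = 0.40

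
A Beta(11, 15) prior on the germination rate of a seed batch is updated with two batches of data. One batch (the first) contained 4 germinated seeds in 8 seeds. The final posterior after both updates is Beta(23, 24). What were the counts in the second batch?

8 germinated seeds and 5 non-germinating seeds

Because Beta–binomial updating is additive in the counts, the combined data contributed (α_post−α_prior, β_post−β_prior) successes and failures.
Total across both batches: 23−11=12 germinated seeds, 24−15=9 non-germinating seeds.
Subtract the first batch: 12−4=8 germinated seeds and 9−4=5 non-germinating seeds.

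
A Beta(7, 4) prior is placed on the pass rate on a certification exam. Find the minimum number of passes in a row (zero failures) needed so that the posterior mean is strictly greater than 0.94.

k = 56

After k passes and 0 failures the posterior is Beta(7+k, 4), with mean (7+k)/(7+4+k).
Set (7+k)/(11+k) > 0.94 and solve: k > (0.94·11 − 7)/(1 − 0.94) = 55.667.
The smallest integer exceeding 55.667 is 56, and checking k=56: (63)/(67) = 0.9403 > 0.94.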